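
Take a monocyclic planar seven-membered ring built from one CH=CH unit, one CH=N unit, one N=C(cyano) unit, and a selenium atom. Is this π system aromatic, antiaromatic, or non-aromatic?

Antiaromatic

Check conjugation: the double-bond atoms are sp², each contributing one p electron; each =N– nitrogen is pyridine-type (lone pair in the sp² plane, one electron in the p orbital); the selenium donates one lone pair from its p orbital — every position has a p orbital, so the cyclic π system is continuous.
Counting π electrons: 3 × 2 = 6 from the double-bond units + 2 from the Se atom = 8.
8 = 4(2); a planar, fully conjugated 4n system is antiaromatic.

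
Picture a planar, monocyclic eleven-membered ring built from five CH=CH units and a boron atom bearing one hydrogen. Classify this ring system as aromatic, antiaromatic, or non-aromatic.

Every ring atom contributes a p orbital perpendicular to the ring (each doubly-bonded ring atom is sp² with one p-orbital electron; the boron has an empty p orbital), so the π system is cyclic and fully conjugated.
Counting π electrons: 5 × 2 = 10 from the double-bond units + 0 from the BH atom = 10.
Since 10 = 4·2 + 2, the ring meets the 4n+2 criterion.

Aromatic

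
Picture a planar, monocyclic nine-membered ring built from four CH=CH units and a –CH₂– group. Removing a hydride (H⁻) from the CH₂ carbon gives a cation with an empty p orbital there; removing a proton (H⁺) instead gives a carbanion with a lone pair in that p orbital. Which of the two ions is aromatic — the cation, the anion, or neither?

Both ions have a continuous loop of p orbitals — each ring atom is sp².
Cation: 4 × 2 + 0 = 8 π electrons → 4(2), antiaromatic.
Anion: 4 × 2 + 2 = 10 π electrons → 4(2)+2, aromatic.

The anion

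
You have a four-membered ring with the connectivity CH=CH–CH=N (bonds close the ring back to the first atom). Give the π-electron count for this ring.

4

The p orbitals form a continuous loop: each doubly-bonded ring atom is sp² with one p-orbital electron; each sp² =N– keeps its lone pair in-plane and puts one electron into the π system. The ring is fully conjugated.
Adding the contributions, 2 × 2 = 4 from the 2 double-bond units.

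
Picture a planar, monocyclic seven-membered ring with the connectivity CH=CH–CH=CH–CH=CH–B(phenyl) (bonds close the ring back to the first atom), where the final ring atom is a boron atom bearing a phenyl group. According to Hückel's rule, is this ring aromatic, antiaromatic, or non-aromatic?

Every ring atom contributes a p orbital perpendicular to the ring (the double-bond atoms are sp², each contributing one p electron; the boron has an empty p orbital), so the π system is cyclic and fully conjugated.
Tallying contributions gives 3 × 2 = 6 from the double-bond units + 0 from the B(phenyl) atom = 6.
Since 6 = 4·1 + 2, the ring meets the 4n+2 criterion.

Aromatic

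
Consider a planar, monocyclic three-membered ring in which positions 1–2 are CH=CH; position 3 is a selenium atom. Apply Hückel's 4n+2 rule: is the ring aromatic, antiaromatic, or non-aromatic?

Antiaromatic

Check conjugation: the double-bond atoms are sp², each contributing one p electron; the selenium donates one lone pair from its p orbital — every position has a p orbital, so the cyclic π system is continuous.
Adding the contributions, 1 × 2 = 2 from the double-bond unit + 2 from the Se atom = 4.
A 4n π count (4, n = 1) in a planar conjugated ring means antiaromatic.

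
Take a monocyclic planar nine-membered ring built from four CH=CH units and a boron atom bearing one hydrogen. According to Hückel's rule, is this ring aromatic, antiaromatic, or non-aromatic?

The p orbitals form a continuous loop: the double-bond atoms are sp², each contributing one p electron; the boron has an empty p orbital. The ring is fully conjugated.
Counting π electrons: 4 × 2 = 8 from the double-bond units + 0 from the BH atom = 8.
8 = 4(2); a planar, fully conjugated 4n system is antiaromatic.

Antiaromatic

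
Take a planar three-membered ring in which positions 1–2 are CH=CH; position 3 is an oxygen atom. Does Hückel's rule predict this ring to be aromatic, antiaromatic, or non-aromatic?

Every ring atom contributes a p orbital perpendicular to the ring (every atom in a ring double bond is sp² and brings one electron to the p orbital; the oxygen donates one lone pair from its p orbital), so the π system is cyclic and fully conjugated.
Tallying contributions gives 1 × 2 = 2 from the double-bond unit + 2 from the O atom = 4.
4 is a 4n count (n = 1), so the planar conjugated ring is antiaromatic.
This is oxirene.

Antiaromatic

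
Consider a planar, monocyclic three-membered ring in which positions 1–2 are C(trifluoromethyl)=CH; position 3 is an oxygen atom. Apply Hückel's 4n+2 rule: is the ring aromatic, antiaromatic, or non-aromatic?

Antiaromatic

The p orbitals form a continuous loop: each doubly-bonded ring atom is sp² with one p-orbital electron; the oxygen donates one lone pair from its p orbital. The ring is fully conjugated.
π-electron count: 1 × 2 = 2 from the double-bond unit + 2 from the O atom = 4.
4 is a 4n count (n = 1), so the planar conjugated ring is antiaromatic.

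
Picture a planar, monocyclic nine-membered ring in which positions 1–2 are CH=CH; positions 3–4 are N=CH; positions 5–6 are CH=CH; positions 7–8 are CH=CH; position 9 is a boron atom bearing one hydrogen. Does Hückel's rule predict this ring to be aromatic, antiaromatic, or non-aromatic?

Antiaromatic

Check conjugation: the double-bond atoms are sp², each contributing one p electron; each =N– nitrogen is pyridine-type (lone pair in the sp² plane, one electron in the p orbital); the boron has an empty p orbital — every position has a p orbital, so the cyclic π system is continuous.
π-electron count: 4 × 2 = 8 from the double-bond units + 0 from the BH atom = 8.
A 4n π count (8, n = 2) in a planar conjugated ring means antiaromatic.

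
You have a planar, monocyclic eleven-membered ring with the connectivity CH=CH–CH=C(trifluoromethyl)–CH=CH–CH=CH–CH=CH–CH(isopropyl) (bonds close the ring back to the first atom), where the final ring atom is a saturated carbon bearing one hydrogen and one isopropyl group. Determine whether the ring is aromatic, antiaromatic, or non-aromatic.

The CH(isopropyl) position has four σ bonds — that saturated carbon is sp³ and has no p orbital in the ring π system — so the cyclic conjugation is interrupted.
Hückel's rule only applies to fully conjugated rings, so this one is simply non-aromatic.

Non-aromatic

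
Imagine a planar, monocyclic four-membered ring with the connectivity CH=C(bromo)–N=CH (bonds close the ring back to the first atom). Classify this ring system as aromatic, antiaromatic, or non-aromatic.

Antiaromatic

All ring atoms are sp² and supply a p orbital to the ring (each doubly-bonded ring atom is sp² with one p-orbital electron; the doubly-bonded nitrogens are pyridine-type — their lone pairs lie in the ring plane, leaving one electron in the p orbital); the conjugation is uninterrupted.
Adding the contributions, 2 × 2 = 4 from the 2 double-bond units.
4 is a 4n count (n = 1), so the planar conjugated ring is antiaromatic.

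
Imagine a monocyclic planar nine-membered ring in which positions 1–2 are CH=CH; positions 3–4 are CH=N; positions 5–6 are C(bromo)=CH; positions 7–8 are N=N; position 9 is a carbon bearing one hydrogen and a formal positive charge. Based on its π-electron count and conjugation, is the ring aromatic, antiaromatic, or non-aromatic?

Antiaromatic

Check conjugation: every atom in a ring double bond is sp² and brings one electron to the p orbital; the doubly-bonded nitrogens are pyridine-type — their lone pairs lie in the ring plane, leaving one electron in the p orbital; the carbocation has an empty p orbital — every position has a p orbital, so the cyclic π system is continuous.
Counting π electrons: 4 × 2 = 8 from the double-bond units + 0 from the CH(+) atom = 8.
8 = 4(2); a planar, fully conjugated 4n system is antiaromatic.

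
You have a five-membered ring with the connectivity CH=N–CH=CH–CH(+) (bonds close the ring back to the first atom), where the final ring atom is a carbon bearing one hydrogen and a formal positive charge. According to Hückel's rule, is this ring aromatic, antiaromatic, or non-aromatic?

The p orbitals form a continuous loop: every atom in a ring double bond is sp² and brings one electron to the p orbital; the doubly-bonded nitrogens are pyridine-type — their lone pairs lie in the ring plane, leaving one electron in the p orbital; the carbocation has an empty p orbital. The ring is fully conjugated.
π-electron count: 2 × 2 = 4 from the double-bond units + 0 from the CH(+) atom = 4.
4 = 4(1); a planar, fully conjugated 4n system is antiaromatic.

Antiaromatic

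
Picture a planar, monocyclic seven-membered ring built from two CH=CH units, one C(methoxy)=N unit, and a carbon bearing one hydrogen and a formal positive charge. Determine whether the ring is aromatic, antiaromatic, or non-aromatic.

Aromatic

Every ring atom contributes a p orbital perpendicular to the ring (the double-bond atoms are sp², each contributing one p electron; each sp² =N– keeps its lone pair in-plane and puts one electron into the π system; the carbocation has an empty p orbital), so the π system is cyclic and fully conjugated.
Adding the contributions, 3 × 2 = 6 from the double-bond units + 0 from the CH(+) atom = 6.
6 = 4(1) + 2, which satisfies Hückel's 4n+2 rule.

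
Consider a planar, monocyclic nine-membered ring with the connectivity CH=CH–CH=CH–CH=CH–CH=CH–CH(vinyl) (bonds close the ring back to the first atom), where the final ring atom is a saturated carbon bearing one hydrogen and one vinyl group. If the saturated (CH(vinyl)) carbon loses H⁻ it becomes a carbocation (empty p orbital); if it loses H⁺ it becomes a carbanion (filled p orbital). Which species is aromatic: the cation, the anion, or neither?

Both ions have a continuous loop of p orbitals — each ring atom is sp².
Cation: 4 × 2 + 0 = 8 π electrons → 4(2), antiaromatic.
Anion: 4 × 2 + 2 = 10 π electrons → 4(2)+2, aromatic.

The anion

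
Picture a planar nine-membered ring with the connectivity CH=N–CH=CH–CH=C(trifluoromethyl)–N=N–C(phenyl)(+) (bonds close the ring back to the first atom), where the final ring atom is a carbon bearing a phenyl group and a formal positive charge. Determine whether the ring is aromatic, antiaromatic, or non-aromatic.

Antiaromatic

All ring atoms are sp² and supply a p orbital to the ring (the double-bond atoms are sp², each contributing one p electron; each sp² =N– keeps its lone pair in-plane and puts one electron into the π system; the carbocation has an empty p orbital); the conjugation is uninterrupted.
Tallying contributions gives 4 × 2 = 8 from the double-bond units + 0 from the C(phenyl)(+) atom = 8.
8 = 4(2); a planar, fully conjugated 4n system is antiaromatic.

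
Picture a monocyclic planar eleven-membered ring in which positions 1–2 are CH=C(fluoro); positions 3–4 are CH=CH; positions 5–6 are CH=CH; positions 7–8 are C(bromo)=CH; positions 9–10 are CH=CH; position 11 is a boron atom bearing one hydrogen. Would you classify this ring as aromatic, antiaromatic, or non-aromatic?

Aromatic

All ring atoms are sp² and supply a p orbital to the ring (each doubly-bonded ring atom is sp² with one p-orbital electron; the boron has an empty p orbital); the conjugation is uninterrupted.
Counting π electrons: 5 × 2 = 10 from the double-bond units + 0 from the BH atom = 10.
With 10 π electrons (n = 2), the Hückel 4n+2 condition holds.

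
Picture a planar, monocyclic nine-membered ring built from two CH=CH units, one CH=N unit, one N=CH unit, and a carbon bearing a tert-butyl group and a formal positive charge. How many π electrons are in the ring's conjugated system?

8

Every ring atom contributes a p orbital perpendicular to the ring (the double-bond atoms are sp², each contributing one p electron; the doubly-bonded nitrogens are pyridine-type — their lone pairs lie in the ring plane, leaving one electron in the p orbital; the carbocation has an empty p orbital), so the π system is cyclic and fully conjugated.
Counting π electrons: 4 × 2 = 8 from the double-bond units + 0 from the C(tert-butyl)(+) atom = 8.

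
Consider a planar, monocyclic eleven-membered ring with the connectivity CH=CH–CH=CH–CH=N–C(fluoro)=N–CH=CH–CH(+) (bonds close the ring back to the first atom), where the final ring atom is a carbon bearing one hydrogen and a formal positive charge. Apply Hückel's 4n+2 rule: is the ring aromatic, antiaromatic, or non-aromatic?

Aromatic

Check conjugation: the double-bond atoms are sp², each contributing one p electron; the doubly-bonded nitrogens are pyridine-type — their lone pairs lie in the ring plane, leaving one electron in the p orbital; the carbocation has an empty p orbital — every position has a p orbital, so the cyclic π system is continuous.
π-electron count: 5 × 2 = 10 from the double-bond units + 0 from the CH(+) atom = 10.
10 = 4(2) + 2, which satisfies Hückel's 4n+2 rule.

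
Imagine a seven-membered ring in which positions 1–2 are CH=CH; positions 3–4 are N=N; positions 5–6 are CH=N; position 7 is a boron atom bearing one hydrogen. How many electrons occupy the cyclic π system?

The p orbitals form a continuous loop: every atom in a ring double bond is sp² and brings one electron to the p orbital; the doubly-bonded nitrogens are pyridine-type — their lone pairs lie in the ring plane, leaving one electron in the p orbital; the boron has an empty p orbital. The ring is fully conjugated.
Adding the contributions, 3 × 2 = 6 from the double-bond units + 0 from the BH atom = 6.

6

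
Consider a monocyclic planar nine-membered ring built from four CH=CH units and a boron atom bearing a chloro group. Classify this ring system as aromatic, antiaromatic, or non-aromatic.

All ring atoms are sp² and supply a p orbital to the ring (the double-bond atoms are sp², each contributing one p electron; the boron has an empty p orbital); the conjugation is uninterrupted.
Adding the contributions, 4 × 2 = 8 from the double-bond units + 0 from the B(chloro) atom = 8.
With 8 = 4·2 π electrons, Hückel's rule classifies the planar ring as antiaromatic.

Antiaromatic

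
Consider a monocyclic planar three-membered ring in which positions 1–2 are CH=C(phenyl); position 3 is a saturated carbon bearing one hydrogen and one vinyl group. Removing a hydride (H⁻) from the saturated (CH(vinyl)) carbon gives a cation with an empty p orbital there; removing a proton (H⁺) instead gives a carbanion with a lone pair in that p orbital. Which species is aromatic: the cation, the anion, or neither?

The cation

In both ions every ring atom is sp² and contributes a p orbital, so both rings are fully conjugated.
Cation: 1 × 2 + 0 = 2 π electrons → 4(0)+2, aromatic.
Anion: 1 × 2 + 2 = 4 π electrons → 4(1), antiaromatic.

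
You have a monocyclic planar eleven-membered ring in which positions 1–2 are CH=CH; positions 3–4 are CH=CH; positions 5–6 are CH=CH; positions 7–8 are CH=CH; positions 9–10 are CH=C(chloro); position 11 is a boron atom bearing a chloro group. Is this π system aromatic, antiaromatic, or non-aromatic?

Every ring atom contributes a p orbital perpendicular to the ring (each doubly-bonded ring atom is sp² with one p-orbital electron; the boron has an empty p orbital), so the π system is cyclic and fully conjugated.
π-electron count: 5 × 2 = 10 from the double-bond units + 0 from the B(chloro) atom = 10.
With 10 π electrons (n = 2), the Hückel 4n+2 condition holds.

Aromatic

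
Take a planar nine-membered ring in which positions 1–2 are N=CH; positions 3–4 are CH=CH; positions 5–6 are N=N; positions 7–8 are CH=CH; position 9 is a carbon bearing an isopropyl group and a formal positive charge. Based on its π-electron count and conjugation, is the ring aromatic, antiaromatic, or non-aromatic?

Antiaromatic

The p orbitals form a continuous loop: the double-bond atoms are sp², each contributing one p electron; each =N– nitrogen is pyridine-type (lone pair in the sp² plane, one electron in the p orbital); the carbocation has an empty p orbital. The ring is fully conjugated.
Counting π electrons: 4 × 2 = 8 from the double-bond units + 0 from the C(isopropyl)(+) atom = 8.
A 4n π count (8, n = 2) in a planar conjugated ring means antiaromatic.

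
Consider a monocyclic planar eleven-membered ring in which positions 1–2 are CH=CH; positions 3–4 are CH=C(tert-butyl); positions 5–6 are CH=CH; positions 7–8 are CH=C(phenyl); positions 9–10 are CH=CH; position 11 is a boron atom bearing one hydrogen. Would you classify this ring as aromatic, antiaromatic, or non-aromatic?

Check conjugation: each doubly-bonded ring atom is sp² with one p-orbital electron; the boron has an empty p orbital — every position has a p orbital, so the cyclic π system is continuous.
Adding the contributions, 5 × 2 = 10 from the double-bond units + 0 from the BH atom = 10.
10 = 4(2) + 2, which satisfies Hückel's 4n+2 rule.

Aromatic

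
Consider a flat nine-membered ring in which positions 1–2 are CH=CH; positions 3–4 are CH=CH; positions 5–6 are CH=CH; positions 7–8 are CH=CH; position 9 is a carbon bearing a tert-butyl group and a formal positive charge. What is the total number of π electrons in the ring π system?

8

Every ring atom contributes a p orbital perpendicular to the ring (each doubly-bonded ring atom is sp² with one p-orbital electron; the carbocation has an empty p orbital), so the π system is cyclic and fully conjugated.
π-electron count: 4 × 2 = 8 from the double-bond units + 0 from the C(tert-butyl)(+) atom = 8.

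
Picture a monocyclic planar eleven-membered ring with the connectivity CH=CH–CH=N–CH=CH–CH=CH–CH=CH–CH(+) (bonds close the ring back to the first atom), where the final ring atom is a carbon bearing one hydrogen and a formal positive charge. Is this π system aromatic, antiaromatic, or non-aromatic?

Check conjugation: each doubly-bonded ring atom is sp² with one p-orbital electron; each =N– nitrogen is pyridine-type (lone pair in the sp² plane, one electron in the p orbital); the carbocation has an empty p orbital — every position has a p orbital, so the cyclic π system is continuous.
π-electron count: 5 × 2 = 10 from the double-bond units + 0 from the CH(+) atom = 10.
Since 10 = 4·2 + 2, the ring meets the 4n+2 criterion.

Aromatic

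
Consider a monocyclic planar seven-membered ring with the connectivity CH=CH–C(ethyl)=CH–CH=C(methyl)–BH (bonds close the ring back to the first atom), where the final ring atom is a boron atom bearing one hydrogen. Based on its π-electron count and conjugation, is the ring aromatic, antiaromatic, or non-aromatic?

The p orbitals form a continuous loop: each doubly-bonded ring atom is sp² with one p-orbital electron; the boron has an empty p orbital. The ring is fully conjugated.
Tallying contributions gives 3 × 2 = 6 from the double-bond units + 0 from the BH atom = 6.
Since 6 = 4·1 + 2, the ring meets the 4n+2 criterion.

Aromatic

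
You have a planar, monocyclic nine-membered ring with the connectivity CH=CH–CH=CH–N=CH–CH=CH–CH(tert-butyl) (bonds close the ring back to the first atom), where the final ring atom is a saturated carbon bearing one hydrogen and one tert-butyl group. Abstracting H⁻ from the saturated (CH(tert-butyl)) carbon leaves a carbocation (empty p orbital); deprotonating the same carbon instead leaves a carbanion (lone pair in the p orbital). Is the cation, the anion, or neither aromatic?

Once that carbon is sp², every ring atom has a p orbital and both ions are fully conjugated.
Cation: 4 × 2 + 0 = 8 π electrons → 4(2), antiaromatic.
Anion: 4 × 2 + 2 = 10 π electrons → 4(2)+2, aromatic.

The anion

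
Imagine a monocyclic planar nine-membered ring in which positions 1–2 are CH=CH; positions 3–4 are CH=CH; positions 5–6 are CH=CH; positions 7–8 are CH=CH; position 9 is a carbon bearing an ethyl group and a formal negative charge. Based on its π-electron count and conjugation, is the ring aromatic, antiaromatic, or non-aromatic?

All ring atoms are sp² and supply a p orbital to the ring (the double-bond atoms are sp², each contributing one p electron; the carbanion's lone pair occupies the p orbital); the conjugation is uninterrupted.
Counting π electrons: 4 × 2 = 8 from the double-bond units + 2 from the C(ethyl)(-) atom = 10.
With 10 π electrons (n = 2), the Hückel 4n+2 condition holds.

Aromatic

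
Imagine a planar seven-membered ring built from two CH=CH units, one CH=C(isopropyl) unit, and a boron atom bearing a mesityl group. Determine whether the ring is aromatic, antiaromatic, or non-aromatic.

The p orbitals form a continuous loop: each doubly-bonded ring atom is sp² with one p-orbital electron; the boron has an empty p orbital. The ring is fully conjugated.
Adding the contributions, 3 × 2 = 6 from the double-bond units + 0 from the B(mesityl) atom = 6.
That gives a 4n+2 count (6, n = 1).

Aromatic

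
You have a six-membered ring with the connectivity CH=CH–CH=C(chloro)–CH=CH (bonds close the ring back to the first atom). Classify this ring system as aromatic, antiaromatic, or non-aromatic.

Aromatic

Every ring atom contributes a p orbital perpendicular to the ring (each doubly-bonded ring atom is sp² with one p-orbital electron), so the π system is cyclic and fully conjugated.
Counting π electrons: 3 × 2 = 6 from the 3 double-bond units.
With 6 π electrons (n = 1), the Hückel 4n+2 condition holds.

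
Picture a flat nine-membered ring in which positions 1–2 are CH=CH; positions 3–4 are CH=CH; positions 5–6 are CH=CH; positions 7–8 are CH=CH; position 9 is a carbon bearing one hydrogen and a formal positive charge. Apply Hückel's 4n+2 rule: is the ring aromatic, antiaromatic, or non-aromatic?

Antiaromatic

The p orbitals form a continuous loop: every atom in a ring double bond is sp² and brings one electron to the p orbital; the carbocation has an empty p orbital. The ring is fully conjugated.
Counting π electrons: 4 × 2 = 8 from the double-bond units + 0 from the CH(+) atom = 8.
A 4n π count (8, n = 2) in a planar conjugated ring means antiaromatic.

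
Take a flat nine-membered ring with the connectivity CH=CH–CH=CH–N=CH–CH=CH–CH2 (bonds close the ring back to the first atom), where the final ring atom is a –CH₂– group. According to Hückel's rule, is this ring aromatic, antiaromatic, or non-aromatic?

Non-aromatic

The CH2 carbon is saturated: the tetrahedral CH₂ carbon is sp³ and has no p orbital in the ring π system. Conjugation is not continuous around the ring.
Broken conjugation rules out both aromaticity and antiaromaticity.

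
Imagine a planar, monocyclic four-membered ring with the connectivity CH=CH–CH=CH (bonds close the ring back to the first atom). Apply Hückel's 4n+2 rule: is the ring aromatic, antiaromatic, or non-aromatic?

The p orbitals form a continuous loop: every atom in a ring double bond is sp² and brings one electron to the p orbital. The ring is fully conjugated.
π-electron count: 2 × 2 = 4 from the 2 double-bond units.
4 = 4(1); a planar, fully conjugated 4n system is antiaromatic.
This is cyclobutadiene.

Antiaromatic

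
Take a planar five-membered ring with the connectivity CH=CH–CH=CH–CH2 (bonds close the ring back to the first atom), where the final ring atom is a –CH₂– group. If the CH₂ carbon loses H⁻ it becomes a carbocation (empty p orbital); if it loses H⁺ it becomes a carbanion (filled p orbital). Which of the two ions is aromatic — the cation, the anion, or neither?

Both ions have a continuous loop of p orbitals — each ring atom is sp².
Cation: 2 × 2 + 0 = 4 π electrons → 4(1), antiaromatic.
Anion: 2 × 2 + 2 = 6 π electrons → 4(1)+2, aromatic.

The anion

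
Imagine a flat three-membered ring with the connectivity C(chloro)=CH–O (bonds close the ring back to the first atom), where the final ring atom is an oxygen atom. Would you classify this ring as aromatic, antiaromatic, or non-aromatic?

Antiaromatic

Check conjugation: the double-bond atoms are sp², each contributing one p electron; the oxygen donates one lone pair from its p orbital — every position has a p orbital, so the cyclic π system is continuous.
Counting π electrons: 1 × 2 = 2 from the double-bond unit + 2 from the O atom = 4.
4 = 4(1); a planar, fully conjugated 4n system is antiaromatic.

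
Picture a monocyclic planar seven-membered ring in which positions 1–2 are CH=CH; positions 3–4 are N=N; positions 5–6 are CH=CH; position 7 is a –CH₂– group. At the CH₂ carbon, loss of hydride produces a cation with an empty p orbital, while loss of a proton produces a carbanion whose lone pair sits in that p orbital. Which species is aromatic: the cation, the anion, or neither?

Both ions have a continuous loop of p orbitals — each ring atom is sp².
Cation: 3 × 2 + 0 = 6 π electrons → 4(1)+2, aromatic.
Anion: 3 × 2 + 2 = 8 π electrons → 4(2), antiaromatic.

The cation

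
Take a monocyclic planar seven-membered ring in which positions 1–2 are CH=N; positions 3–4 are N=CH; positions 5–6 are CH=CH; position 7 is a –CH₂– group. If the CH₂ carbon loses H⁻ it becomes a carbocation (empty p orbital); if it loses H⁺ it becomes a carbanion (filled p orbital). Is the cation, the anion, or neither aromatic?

The cation

In either ion the ring is fully conjugated: every atom, including the new sp² carbon, supplies a p orbital.
Cation: 3 × 2 + 0 = 6 π electrons → 4(1)+2, aromatic.
Anion: 3 × 2 + 2 = 8 π electrons → 4(2), antiaromatic.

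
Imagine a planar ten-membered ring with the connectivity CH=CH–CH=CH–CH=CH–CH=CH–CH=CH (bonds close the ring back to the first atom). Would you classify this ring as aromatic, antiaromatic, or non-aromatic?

Check conjugation: each doubly-bonded ring atom is sp² with one p-orbital electron — every position has a p orbital, so the cyclic π system is continuous.
π-electron count: 5 × 2 = 10 from the 5 double-bond units.
Since 10 = 4·2 + 2, the ring meets the 4n+2 criterion.

Aromatic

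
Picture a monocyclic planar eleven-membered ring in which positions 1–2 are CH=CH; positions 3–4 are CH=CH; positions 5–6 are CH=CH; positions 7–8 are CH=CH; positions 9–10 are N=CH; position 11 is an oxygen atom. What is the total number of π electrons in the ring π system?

12

All ring atoms are sp² and supply a p orbital to the ring (every atom in a ring double bond is sp² and brings one electron to the p orbital; the doubly-bonded nitrogens are pyridine-type — their lone pairs lie in the ring plane, leaving one electron in the p orbital; the oxygen donates one lone pair from its p orbital); the conjugation is uninterrupted.
Tallying contributions gives 5 × 2 = 10 from the double-bond units + 2 from the O atom = 12.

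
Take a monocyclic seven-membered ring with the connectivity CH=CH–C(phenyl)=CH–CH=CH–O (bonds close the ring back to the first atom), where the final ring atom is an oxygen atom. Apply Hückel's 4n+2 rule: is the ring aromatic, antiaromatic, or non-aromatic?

Antiaromatic

Every ring atom contributes a p orbital perpendicular to the ring (the double-bond atoms are sp², each contributing one p electron; the oxygen donates one lone pair from its p orbital), so the π system is cyclic and fully conjugated.
Tallying contributions gives 3 × 2 = 6 from the double-bond units + 2 from the O atom = 8.
8 = 4(2); a planar, fully conjugated 4n system is antiaromatic.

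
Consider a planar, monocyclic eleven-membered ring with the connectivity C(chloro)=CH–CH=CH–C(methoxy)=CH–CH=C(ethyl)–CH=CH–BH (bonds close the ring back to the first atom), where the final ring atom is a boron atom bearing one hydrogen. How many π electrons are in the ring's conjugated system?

All ring atoms are sp² and supply a p orbital to the ring (the double-bond atoms are sp², each contributing one p electron; the boron has an empty p orbital); the conjugation is uninterrupted.
Counting π electrons: 5 × 2 = 10 from the double-bond units + 0 from the BH atom = 10.

10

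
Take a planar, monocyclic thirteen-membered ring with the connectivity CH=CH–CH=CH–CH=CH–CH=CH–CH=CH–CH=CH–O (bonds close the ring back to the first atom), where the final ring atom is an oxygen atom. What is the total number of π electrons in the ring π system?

14

All ring atoms are sp² and supply a p orbital to the ring (each doubly-bonded ring atom is sp² with one p-orbital electron; the oxygen donates one lone pair from its p orbital); the conjugation is uninterrupted.
π-electron count: 6 × 2 = 12 from the double-bond units + 2 from the O atom = 14.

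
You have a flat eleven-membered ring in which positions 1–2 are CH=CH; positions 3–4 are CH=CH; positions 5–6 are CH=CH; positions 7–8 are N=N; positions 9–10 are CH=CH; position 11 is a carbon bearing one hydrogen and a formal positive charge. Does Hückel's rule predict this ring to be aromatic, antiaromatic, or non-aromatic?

The p orbitals form a continuous loop: the double-bond atoms are sp², each contributing one p electron; each =N– nitrogen is pyridine-type (lone pair in the sp² plane, one electron in the p orbital); the carbocation has an empty p orbital. The ring is fully conjugated.
Adding the contributions, 5 × 2 = 10 from the double-bond units + 0 from the CH(+) atom = 10.
10 = 4(2) + 2, which satisfies Hückel's 4n+2 rule.

Aromatic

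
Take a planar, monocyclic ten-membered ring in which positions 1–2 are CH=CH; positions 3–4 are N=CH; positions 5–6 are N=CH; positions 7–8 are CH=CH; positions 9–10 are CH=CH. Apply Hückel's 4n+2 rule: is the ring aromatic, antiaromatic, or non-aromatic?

Aromatic

Check conjugation: each doubly-bonded ring atom is sp² with one p-orbital electron; each =N– nitrogen is pyridine-type (lone pair in the sp² plane, one electron in the p orbital) — every position has a p orbital, so the cyclic π system is continuous.
π-electron count: 5 × 2 = 10 from the 5 double-bond units.
That gives a 4n+2 count (10, n = 2).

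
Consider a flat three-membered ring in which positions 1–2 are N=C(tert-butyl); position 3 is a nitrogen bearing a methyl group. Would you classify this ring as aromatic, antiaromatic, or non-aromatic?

Antiaromatic

All ring atoms are sp² and supply a p orbital to the ring (the double-bond atoms are sp², each contributing one p electron; the doubly-bonded nitrogens are pyridine-type — their lone pairs lie in the ring plane, leaving one electron in the p orbital; the pyrrole-type nitrogen donates its lone pair from the p orbital); the conjugation is uninterrupted.
Counting π electrons: 1 × 2 = 2 from the double-bond unit + 2 from the N(methyl) atom = 4.
4 is a 4n count (n = 1), so the planar conjugated ring is antiaromatic.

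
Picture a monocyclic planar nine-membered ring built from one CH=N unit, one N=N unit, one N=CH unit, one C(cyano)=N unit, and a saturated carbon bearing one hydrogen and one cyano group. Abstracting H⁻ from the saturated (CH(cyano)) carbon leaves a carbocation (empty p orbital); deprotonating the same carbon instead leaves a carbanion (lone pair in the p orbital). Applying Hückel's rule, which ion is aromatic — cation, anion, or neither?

The anion

Once that carbon is sp², every ring atom has a p orbital and both ions are fully conjugated.
Cation: 4 × 2 + 0 = 8 π electrons → 4(2), antiaromatic.
Anion: 4 × 2 + 2 = 10 π electrons → 4(2)+2, aromatic.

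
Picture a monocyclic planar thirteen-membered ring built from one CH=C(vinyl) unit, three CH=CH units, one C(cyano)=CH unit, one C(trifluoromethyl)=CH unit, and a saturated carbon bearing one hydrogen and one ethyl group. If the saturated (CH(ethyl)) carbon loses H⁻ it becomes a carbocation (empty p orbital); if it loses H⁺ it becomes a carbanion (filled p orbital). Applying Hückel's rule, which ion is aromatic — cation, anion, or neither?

In either ion the ring is fully conjugated: every atom, including the new sp² carbon, supplies a p orbital.
Cation: 6 × 2 + 0 = 12 π electrons → 4(3), antiaromatic.
Anion: 6 × 2 + 2 = 14 π electrons → 4(3)+2, aromatic.

The anion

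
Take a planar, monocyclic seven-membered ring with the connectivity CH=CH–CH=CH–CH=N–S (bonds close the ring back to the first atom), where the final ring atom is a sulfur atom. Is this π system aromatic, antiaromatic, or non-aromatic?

Check conjugation: the double-bond atoms are sp², each contributing one p electron; each =N– nitrogen is pyridine-type (lone pair in the sp² plane, one electron in the p orbital); the sulfur donates one lone pair from its p orbital — every position has a p orbital, so the cyclic π system is continuous.
Tallying contributions gives 3 × 2 = 6 from the double-bond units + 2 from the S atom = 8.
With 8 = 4·2 π electrons, Hückel's rule classifies the planar ring as antiaromatic.

Antiaromatic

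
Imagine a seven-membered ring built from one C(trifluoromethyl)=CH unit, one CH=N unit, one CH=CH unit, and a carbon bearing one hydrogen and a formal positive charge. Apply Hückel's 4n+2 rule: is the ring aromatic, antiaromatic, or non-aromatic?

Aromatic

All ring atoms are sp² and supply a p orbital to the ring (the double-bond atoms are sp², each contributing one p electron; each sp² =N– keeps its lone pair in-plane and puts one electron into the π system; the carbocation has an empty p orbital); the conjugation is uninterrupted.
π-electron count: 3 × 2 = 6 from the double-bond units + 0 from the CH(+) atom = 6.
6 = 4(1) + 2, which satisfies Hückel's 4n+2 rule.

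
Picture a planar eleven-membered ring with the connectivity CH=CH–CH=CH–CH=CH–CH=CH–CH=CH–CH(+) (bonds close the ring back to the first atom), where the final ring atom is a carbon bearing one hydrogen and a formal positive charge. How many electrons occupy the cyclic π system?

10

The p orbitals form a continuous loop: each doubly-bonded ring atom is sp² with one p-orbital electron; the carbocation has an empty p orbital. The ring is fully conjugated.
Adding the contributions, 5 × 2 = 10 from the double-bond units + 0 from the CH(+) atom = 10.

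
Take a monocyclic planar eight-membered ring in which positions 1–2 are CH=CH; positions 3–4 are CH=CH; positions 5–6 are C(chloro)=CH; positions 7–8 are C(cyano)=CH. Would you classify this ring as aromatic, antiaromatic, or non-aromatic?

Antiaromatic

Check conjugation: each doubly-bonded ring atom is sp² with one p-orbital electron — every position has a p orbital, so the cyclic π system is continuous.
Tallying contributions gives 4 × 2 = 8 from the 4 double-bond units.
8 is a 4n count (n = 2), so the planar conjugated ring is antiaromatic.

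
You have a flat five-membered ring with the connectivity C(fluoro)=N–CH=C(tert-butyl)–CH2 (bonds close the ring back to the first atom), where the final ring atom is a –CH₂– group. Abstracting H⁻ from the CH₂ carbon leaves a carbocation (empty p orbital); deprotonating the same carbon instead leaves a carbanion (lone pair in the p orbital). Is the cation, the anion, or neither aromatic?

In both ions every ring atom is sp² and contributes a p orbital, so both rings are fully conjugated.
Cation: 2 × 2 + 0 = 4 π electrons → 4(1), antiaromatic.
Anion: 2 × 2 + 2 = 6 π electrons → 4(1)+2, aromatic.

The anion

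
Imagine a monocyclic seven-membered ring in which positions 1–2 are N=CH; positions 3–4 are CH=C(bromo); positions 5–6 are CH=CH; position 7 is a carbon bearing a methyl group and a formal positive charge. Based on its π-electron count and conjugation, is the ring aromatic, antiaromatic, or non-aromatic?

The p orbitals form a continuous loop: every atom in a ring double bond is sp² and brings one electron to the p orbital; each =N– nitrogen is pyridine-type (lone pair in the sp² plane, one electron in the p orbital); the carbocation has an empty p orbital. The ring is fully conjugated.
Adding the contributions, 3 × 2 = 6 from the double-bond units + 0 from the C(methyl)(+) atom = 6.
6 = 4(1) + 2, which satisfies Hückel's 4n+2 rule.

Aromatic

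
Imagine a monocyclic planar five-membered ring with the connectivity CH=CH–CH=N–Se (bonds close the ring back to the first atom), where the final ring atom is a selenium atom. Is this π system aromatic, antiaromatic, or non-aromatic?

Aromatic

Every ring atom contributes a p orbital perpendicular to the ring (each doubly-bonded ring atom is sp² with one p-orbital electron; each =N– nitrogen is pyridine-type (lone pair in the sp² plane, one electron in the p orbital); the selenium donates one lone pair from its p orbital), so the π system is cyclic and fully conjugated.
Counting π electrons: 2 × 2 = 4 from the double-bond units + 2 from the Se atom = 6.
6 = 4(1) + 2, which satisfies Hückel's 4n+2 rule.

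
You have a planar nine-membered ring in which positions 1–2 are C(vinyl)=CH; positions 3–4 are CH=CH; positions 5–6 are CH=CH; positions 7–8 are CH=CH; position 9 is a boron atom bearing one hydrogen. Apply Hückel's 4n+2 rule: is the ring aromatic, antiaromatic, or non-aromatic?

The p orbitals form a continuous loop: the double-bond atoms are sp², each contributing one p electron; the boron has an empty p orbital. The ring is fully conjugated.
Tallying contributions gives 4 × 2 = 8 from the double-bond units + 0 from the BH atom = 8.
8 is a 4n count (n = 2), so the planar conjugated ring is antiaromatic.

Antiaromatic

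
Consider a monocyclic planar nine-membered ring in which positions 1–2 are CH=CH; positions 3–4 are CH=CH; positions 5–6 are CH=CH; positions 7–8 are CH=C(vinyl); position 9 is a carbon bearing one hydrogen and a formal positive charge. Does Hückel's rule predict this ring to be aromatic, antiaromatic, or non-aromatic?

Antiaromatic

The p orbitals form a continuous loop: the double-bond atoms are sp², each contributing one p electron; the carbocation has an empty p orbital. The ring is fully conjugated.
π-electron count: 4 × 2 = 8 from the double-bond units + 0 from the CH(+) atom = 8.
A 4n π count (8, n = 2) in a planar conjugated ring means antiaromatic.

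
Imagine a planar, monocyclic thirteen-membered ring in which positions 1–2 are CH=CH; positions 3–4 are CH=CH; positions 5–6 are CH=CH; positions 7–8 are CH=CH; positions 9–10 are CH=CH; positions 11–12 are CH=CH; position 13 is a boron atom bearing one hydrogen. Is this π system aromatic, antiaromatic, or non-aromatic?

Antiaromatic

Check conjugation: the double-bond atoms are sp², each contributing one p electron; the boron has an empty p orbital — every position has a p orbital, so the cyclic π system is continuous.
π-electron count: 6 × 2 = 12 from the double-bond units + 0 from the BH atom = 12.
12 is a 4n count (n = 3), so the planar conjugated ring is antiaromatic.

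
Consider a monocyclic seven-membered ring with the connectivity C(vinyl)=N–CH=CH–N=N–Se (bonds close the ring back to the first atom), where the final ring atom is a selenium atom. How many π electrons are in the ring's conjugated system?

The p orbitals form a continuous loop: the double-bond atoms are sp², each contributing one p electron; each sp² =N– keeps its lone pair in-plane and puts one electron into the π system; the selenium donates one lone pair from its p orbital. The ring is fully conjugated.
Adding the contributions, 3 × 2 = 6 from the double-bond units + 2 from the Se atom = 8.

8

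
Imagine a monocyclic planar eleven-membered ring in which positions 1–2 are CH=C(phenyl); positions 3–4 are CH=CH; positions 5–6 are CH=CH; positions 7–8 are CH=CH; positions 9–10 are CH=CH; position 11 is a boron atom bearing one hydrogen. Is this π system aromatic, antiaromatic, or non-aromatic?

Check conjugation: each doubly-bonded ring atom is sp² with one p-orbital electron; the boron has an empty p orbital — every position has a p orbital, so the cyclic π system is continuous.
π-electron count: 5 × 2 = 10 from the double-bond units + 0 from the BH atom = 10.
10 = 4(2) + 2, which satisfies Hückel's 4n+2 rule.

Aromatic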